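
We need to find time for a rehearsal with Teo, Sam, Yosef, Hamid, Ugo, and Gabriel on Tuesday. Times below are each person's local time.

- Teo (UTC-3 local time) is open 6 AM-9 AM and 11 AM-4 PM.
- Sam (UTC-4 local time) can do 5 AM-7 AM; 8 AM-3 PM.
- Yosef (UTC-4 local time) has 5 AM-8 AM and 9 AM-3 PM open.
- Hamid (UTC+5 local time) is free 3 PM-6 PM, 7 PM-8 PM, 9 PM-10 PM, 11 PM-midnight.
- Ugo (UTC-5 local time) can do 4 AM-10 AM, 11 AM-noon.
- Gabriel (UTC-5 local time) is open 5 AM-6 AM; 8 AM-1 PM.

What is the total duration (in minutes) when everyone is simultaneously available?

Teo in UTC: 09:00-12:00, 14:00-19:00 (add 3h to convert from UTC-3).
Sam in UTC: 09:00-11:00, 12:00-19:00 (add 4h to convert from UTC-4).
Yosef in UTC: 09:00-12:00, 13:00-19:00 (add 4h to convert from UTC-4).
Hamid in UTC: 10:00-13:00, 14:00-15:00, 16:00-17:00, 18:00-19:00 (subtract 5h to convert from UTC+5).
Ugo in UTC: 09:00-15:00, 16:00-17:00 (add 5h to convert from UTC-5).
Gabriel in UTC: 10:00-11:00, 13:00-18:00 (add 5h to convert from UTC-5).
Teo ∩ Sam: 09:00-11:00, 14:00-19:00.
Teo ∩ Sam ∩ Yosef: 09:00-11:00, 14:00-19:00.
Teo ∩ Sam ∩ Yosef ∩ Hamid: 10:00-11:00, 14:00-15:00, 16:00-17:00, 18:00-19:00.
Teo ∩ Sam ∩ Yosef ∩ Hamid ∩ Ugo: 10:00-11:00, 14:00-15:00, 16:00-17:00.
Teo ∩ Sam ∩ Yosef ∩ Hamid ∩ Ugo ∩ Gabriel: 10:00-11:00, 14:00-15:00, 16:00-17:00.
Summing the common windows: 60 + 60 + 60 = 180 minutes.

180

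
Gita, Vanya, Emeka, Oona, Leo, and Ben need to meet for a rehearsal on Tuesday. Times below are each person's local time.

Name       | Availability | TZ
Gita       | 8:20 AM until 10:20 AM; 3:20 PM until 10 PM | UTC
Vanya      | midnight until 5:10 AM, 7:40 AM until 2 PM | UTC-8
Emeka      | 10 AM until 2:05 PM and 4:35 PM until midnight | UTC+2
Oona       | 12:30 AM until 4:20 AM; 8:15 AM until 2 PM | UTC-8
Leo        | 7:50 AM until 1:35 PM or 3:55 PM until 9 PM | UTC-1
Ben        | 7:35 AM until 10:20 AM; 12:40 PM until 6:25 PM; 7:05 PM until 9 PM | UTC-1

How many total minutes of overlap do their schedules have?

Gita in UTC: 08:20-10:20, 15:20-22:00.
Vanya in UTC: 08:00-13:10, 15:40-22:00 (add 8h to convert from UTC-8).
Emeka in UTC: 08:00-12:05, 14:35-22:00 (subtract 2h to convert from UTC+2).
Oona in UTC: 08:30-12:20, 16:15-22:00 (add 8h to convert from UTC-8).
Leo in UTC: 08:50-14:35, 16:55-22:00 (add 1h to convert from UTC-1).
Ben in UTC: 08:35-11:20, 13:40-19:25, 20:05-22:00 (add 1h to convert from UTC-1).
Gita ∩ Vanya: 08:20-10:20, 15:40-22:00.
Gita ∩ Vanya ∩ Emeka: 08:20-10:20, 15:40-22:00.
Gita ∩ Vanya ∩ Emeka ∩ Oona: 08:30-10:20, 16:15-22:00.
Gita ∩ Vanya ∩ Emeka ∩ Oona ∩ Leo: 08:50-10:20, 16:55-22:00.
Gita ∩ Vanya ∩ Emeka ∩ Oona ∩ Leo ∩ Ben: 08:50-10:20, 16:55-19:25, 20:05-22:00.
Those are the intersection windows.
Summing the common windows: 90 + 150 + 115 = 355 minutes.

355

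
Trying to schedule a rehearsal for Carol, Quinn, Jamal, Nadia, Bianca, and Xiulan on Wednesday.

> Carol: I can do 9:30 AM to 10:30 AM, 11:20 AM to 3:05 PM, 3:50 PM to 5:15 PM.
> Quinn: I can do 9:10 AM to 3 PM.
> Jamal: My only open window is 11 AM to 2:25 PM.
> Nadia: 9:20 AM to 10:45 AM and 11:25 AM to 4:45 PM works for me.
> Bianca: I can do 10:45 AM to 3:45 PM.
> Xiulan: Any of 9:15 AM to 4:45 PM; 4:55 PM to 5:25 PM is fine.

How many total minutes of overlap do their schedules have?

Carol ∩ Quinn: 09:30-10:30, 11:20-15:00.
Carol ∩ Quinn ∩ Jamal: 11:20-14:25.
Carol ∩ Quinn ∩ Jamal ∩ Nadia: 11:25-14:25.
Carol ∩ Quinn ∩ Jamal ∩ Nadia ∩ Bianca: 11:25-14:25.
Carol ∩ Quinn ∩ Jamal ∩ Nadia ∩ Bianca ∩ Xiulan: 11:25-14:25.
That's a single block of 180 minutes.

180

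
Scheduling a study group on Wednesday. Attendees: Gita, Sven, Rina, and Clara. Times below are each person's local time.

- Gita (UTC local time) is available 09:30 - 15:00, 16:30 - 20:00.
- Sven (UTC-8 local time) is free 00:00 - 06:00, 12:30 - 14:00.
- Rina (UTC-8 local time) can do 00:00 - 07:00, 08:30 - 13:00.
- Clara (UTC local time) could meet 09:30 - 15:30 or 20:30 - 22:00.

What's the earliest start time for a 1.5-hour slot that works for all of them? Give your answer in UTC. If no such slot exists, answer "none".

09:30

Gita in UTC: 09:30-15:00, 16:30-20:00.
Sven in UTC: 08:00-14:00, 20:30-22:00 (add 8h to convert from UTC-8).
Rina in UTC: 08:00-15:00, 16:30-21:00 (add 8h to convert from UTC-8).
Clara in UTC: 09:30-15:30, 20:30-22:00.
Gita ∩ Sven: 09:30-14:00.
Gita ∩ Sven ∩ Rina: 09:30-14:00.
Gita ∩ Sven ∩ Rina ∩ Clara: 09:30-14:00.
The first common window of at least 90 minutes is 09:30-14:00, so the earliest start is 09:30.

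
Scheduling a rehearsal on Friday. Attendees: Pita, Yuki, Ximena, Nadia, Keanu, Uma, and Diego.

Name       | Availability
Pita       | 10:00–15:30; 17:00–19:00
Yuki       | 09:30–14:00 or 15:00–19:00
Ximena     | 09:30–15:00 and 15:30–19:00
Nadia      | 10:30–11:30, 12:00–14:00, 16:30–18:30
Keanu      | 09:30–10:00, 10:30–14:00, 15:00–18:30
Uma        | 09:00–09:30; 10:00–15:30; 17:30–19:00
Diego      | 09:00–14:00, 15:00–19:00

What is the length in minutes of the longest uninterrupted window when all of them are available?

Pita ∩ Yuki: 10:00-14:00, 15:00-15:30, 17:00-19:00.
Pita ∩ Yuki ∩ Ximena: 10:00-14:00, 17:00-19:00.
Pita ∩ Yuki ∩ Ximena ∩ Nadia: 10:30-11:30, 12:00-14:00, 17:00-18:30.
Pita ∩ Yuki ∩ Ximena ∩ Nadia ∩ Keanu: 10:30-11:30, 12:00-14:00, 17:00-18:30.
Pita ∩ Yuki ∩ Ximena ∩ Nadia ∩ Keanu ∩ Uma: 10:30-11:30, 12:00-14:00, 17:30-18:30.
Pita ∩ Yuki ∩ Ximena ∩ Nadia ∩ Keanu ∩ Uma ∩ Diego: 10:30-11:30, 12:00-14:00, 17:30-18:30.
The longest is 12:00-14:00 at 120 minutes.

120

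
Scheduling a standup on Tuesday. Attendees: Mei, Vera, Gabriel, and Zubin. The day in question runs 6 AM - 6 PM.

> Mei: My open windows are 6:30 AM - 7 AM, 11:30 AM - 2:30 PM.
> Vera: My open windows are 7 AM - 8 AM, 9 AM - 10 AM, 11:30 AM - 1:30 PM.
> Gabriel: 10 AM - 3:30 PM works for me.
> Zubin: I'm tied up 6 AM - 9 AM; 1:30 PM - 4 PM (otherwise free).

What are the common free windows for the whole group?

11:30-13:30

Mei free: 06:30-07:00, 11:30-14:30.
Vera free: 07:00-08:00, 09:00-10:00, 11:30-13:30.
Gabriel free: 10:00-15:30.
Zubin free: 09:00-13:30, 16:00-18:00 (invert busy blocks within the working day).
Mei ∩ Vera: 11:30-13:30.
Mei ∩ Vera ∩ Gabriel: 11:30-13:30.
Mei ∩ Vera ∩ Gabriel ∩ Zubin: 11:30-13:30.
So the common availability across everyone is 11:30-13:30.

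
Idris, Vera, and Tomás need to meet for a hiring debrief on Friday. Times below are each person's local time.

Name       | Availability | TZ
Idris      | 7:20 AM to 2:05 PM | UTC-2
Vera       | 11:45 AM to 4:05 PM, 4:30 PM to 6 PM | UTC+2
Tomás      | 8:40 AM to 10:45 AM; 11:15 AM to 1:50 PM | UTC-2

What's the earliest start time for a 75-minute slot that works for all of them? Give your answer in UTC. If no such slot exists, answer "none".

Idris in UTC: 09:20-16:05 (add 2h to convert from UTC-2).
Vera in UTC: 09:45-14:05, 14:30-16:00 (subtract 2h to convert from UTC+2).
Tomás in UTC: 10:40-12:45, 13:15-15:50 (add 2h to convert from UTC-2).
Idris ∩ Vera: 09:45-14:05, 14:30-16:00.
Idris ∩ Vera ∩ Tomás: 10:40-12:45, 13:15-14:05, 14:30-15:50.
The first common window of at least 75 minutes is 10:40-12:45, so the earliest start is 10:40.

10:40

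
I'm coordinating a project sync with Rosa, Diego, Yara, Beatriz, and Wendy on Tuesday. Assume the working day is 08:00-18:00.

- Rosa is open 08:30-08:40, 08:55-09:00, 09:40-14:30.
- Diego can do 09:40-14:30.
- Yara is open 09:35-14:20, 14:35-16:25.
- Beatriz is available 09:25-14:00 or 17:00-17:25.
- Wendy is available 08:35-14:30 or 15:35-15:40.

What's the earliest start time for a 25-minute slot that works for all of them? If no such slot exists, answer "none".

Rosa ∩ Diego: 09:40-14:30.
Rosa ∩ Diego ∩ Yara: 09:40-14:20.
Rosa ∩ Diego ∩ Yara ∩ Beatriz: 09:40-14:00.
Rosa ∩ Diego ∩ Yara ∩ Beatriz ∩ Wendy: 09:40-14:00.
The first common window of at least 25 minutes is 09:40-14:00, so the earliest start is 09:40.

09:40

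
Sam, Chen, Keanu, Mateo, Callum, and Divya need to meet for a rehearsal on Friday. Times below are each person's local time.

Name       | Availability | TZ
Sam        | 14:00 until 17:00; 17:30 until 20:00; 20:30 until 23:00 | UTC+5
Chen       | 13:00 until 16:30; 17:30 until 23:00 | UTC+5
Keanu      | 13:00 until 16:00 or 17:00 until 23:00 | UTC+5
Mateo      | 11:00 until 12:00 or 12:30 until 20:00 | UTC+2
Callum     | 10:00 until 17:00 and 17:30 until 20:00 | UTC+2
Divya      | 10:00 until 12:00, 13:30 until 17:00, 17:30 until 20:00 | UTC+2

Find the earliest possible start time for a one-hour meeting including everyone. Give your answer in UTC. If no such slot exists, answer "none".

09:00

Sam in UTC: 09:00-12:00, 12:30-15:00, 15:30-18:00 (subtract 5h to convert from UTC+5).
Chen in UTC: 08:00-11:30, 12:30-18:00 (subtract 5h to convert from UTC+5).
Keanu in UTC: 08:00-11:00, 12:00-18:00 (subtract 5h to convert from UTC+5).
Mateo in UTC: 09:00-10:00, 10:30-18:00 (subtract 2h to convert from UTC+2).
Callum in UTC: 08:00-15:00, 15:30-18:00 (subtract 2h to convert from UTC+2).
Divya in UTC: 08:00-10:00, 11:30-15:00, 15:30-18:00 (subtract 2h to convert from UTC+2).
Sam ∩ Chen: 09:00-11:30, 12:30-15:00, 15:30-18:00.
Sam ∩ Chen ∩ Keanu: 09:00-11:00, 12:30-15:00, 15:30-18:00.
Sam ∩ Chen ∩ Keanu ∩ Mateo: 09:00-10:00, 10:30-11:00, 12:30-15:00, 15:30-18:00.
Sam ∩ Chen ∩ Keanu ∩ Mateo ∩ Callum: 09:00-10:00, 10:30-11:00, 12:30-15:00, 15:30-18:00.
Sam ∩ Chen ∩ Keanu ∩ Mateo ∩ Callum ∩ Divya: 09:00-10:00, 12:30-15:00, 15:30-18:00.
So the common availability across everyone is 09:00-10:00, 12:30-15:00, 15:30-18:00.
The first common window of at least 60 minutes is 09:00-10:00, so the earliest start is 09:00.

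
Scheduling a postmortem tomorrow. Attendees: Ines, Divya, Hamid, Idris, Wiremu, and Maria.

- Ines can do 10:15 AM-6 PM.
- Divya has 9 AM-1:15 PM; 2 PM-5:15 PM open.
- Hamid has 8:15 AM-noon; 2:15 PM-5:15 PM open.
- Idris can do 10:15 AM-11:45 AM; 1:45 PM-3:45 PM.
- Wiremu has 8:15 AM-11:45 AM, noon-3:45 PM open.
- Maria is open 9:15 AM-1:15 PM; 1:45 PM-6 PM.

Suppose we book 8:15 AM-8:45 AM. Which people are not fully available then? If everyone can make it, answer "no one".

Divya, Idris, Ines, Maria

Ines: not fully free for 08:15-08:45. Divya: not fully free for 08:15-08:45. Hamid: free for 08:15-08:45. Idris: not fully free for 08:15-08:45. Wiremu: free for 08:15-08:45. Maria: not fully free for 08:15-08:45.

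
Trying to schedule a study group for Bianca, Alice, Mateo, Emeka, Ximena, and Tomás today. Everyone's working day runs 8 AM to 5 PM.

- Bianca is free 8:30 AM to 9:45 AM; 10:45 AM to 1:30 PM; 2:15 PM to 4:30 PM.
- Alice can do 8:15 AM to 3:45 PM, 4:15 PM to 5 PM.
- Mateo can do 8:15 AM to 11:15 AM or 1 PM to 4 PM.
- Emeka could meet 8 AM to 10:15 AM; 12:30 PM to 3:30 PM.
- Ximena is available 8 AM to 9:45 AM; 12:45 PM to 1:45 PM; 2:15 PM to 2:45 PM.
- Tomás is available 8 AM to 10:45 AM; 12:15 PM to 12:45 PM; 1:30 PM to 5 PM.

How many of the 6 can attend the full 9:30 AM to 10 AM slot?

Alice, Mateo, Emeka, and Tomás can make the full 09:30-10:00 slot — that's 4.

4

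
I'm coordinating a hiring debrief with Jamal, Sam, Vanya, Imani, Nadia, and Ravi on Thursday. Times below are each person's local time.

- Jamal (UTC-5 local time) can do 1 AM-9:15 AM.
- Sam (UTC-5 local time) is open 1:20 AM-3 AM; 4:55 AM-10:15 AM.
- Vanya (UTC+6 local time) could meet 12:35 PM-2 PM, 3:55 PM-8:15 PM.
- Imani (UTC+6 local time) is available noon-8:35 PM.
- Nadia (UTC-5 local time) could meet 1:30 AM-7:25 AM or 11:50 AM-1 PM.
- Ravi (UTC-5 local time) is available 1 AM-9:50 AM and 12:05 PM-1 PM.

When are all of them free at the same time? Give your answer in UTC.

06:35-08:00, 09:55-12:25

Jamal in UTC: 06:00-14:15 (add 5h to convert from UTC-5).
Sam in UTC: 06:20-08:00, 09:55-15:15 (add 5h to convert from UTC-5).
Vanya in UTC: 06:35-08:00, 09:55-14:15 (subtract 6h to convert from UTC+6).
Imani in UTC: 06:00-14:35 (subtract 6h to convert from UTC+6).
Nadia in UTC: 06:30-12:25, 16:50-18:00 (add 5h to convert from UTC-5).
Ravi in UTC: 06:00-14:50, 17:05-18:00 (add 5h to convert from UTC-5).
Jamal ∩ Sam: 06:20-08:00, 09:55-14:15.
Jamal ∩ Sam ∩ Vanya: 06:35-08:00, 09:55-14:15.
Jamal ∩ Sam ∩ Vanya ∩ Imani: 06:35-08:00, 09:55-14:15.
Jamal ∩ Sam ∩ Vanya ∩ Imani ∩ Nadia: 06:35-08:00, 09:55-12:25.
Jamal ∩ Sam ∩ Vanya ∩ Imani ∩ Nadia ∩ Ravi: 06:35-08:00, 09:55-12:25.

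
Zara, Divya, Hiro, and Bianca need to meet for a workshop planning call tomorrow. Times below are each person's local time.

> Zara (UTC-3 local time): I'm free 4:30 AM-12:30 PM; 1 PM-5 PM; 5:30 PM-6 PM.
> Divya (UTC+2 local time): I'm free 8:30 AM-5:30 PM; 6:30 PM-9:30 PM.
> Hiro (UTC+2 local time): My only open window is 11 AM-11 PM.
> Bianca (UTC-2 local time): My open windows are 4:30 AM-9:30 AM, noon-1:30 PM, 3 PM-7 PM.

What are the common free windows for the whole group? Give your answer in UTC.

Zara in UTC: 07:30-15:30, 16:00-20:00, 20:30-21:00 (add 3h to convert from UTC-3).
Divya in UTC: 06:30-15:30, 16:30-19:30 (subtract 2h to convert from UTC+2).
Hiro in UTC: 09:00-21:00 (subtract 2h to convert from UTC+2).
Bianca in UTC: 06:30-11:30, 14:00-15:30, 17:00-21:00 (add 2h to convert from UTC-2).
Zara ∩ Divya: 07:30-15:30, 16:30-19:30.
Zara ∩ Divya ∩ Hiro: 09:00-15:30, 16:30-19:30.
Zara ∩ Divya ∩ Hiro ∩ Bianca: 09:00-11:30, 14:00-15:30, 17:00-19:30.

09:00-11:30, 14:00-15:30, 17:00-19:30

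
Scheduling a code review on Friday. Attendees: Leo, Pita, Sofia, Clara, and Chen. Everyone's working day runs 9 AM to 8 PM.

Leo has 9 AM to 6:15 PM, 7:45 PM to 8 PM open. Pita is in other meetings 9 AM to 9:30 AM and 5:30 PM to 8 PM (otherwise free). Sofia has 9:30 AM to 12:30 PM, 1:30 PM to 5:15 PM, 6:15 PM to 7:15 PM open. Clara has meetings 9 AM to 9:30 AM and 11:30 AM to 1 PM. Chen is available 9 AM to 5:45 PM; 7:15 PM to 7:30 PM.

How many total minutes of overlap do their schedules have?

Leo free: 09:00-18:15, 19:45-20:00.
Pita free: 09:30-17:30 (invert busy blocks within the working day).
Sofia free: 09:30-12:30, 13:30-17:15, 18:15-19:15.
Clara free: 09:30-11:30, 13:00-20:00 (invert busy blocks within the working day).
Chen free: 09:00-17:45, 19:15-19:30.
Leo ∩ Pita: 09:30-17:30.
Leo ∩ Pita ∩ Sofia: 09:30-12:30, 13:30-17:15.
Leo ∩ Pita ∩ Sofia ∩ Clara: 09:30-11:30, 13:30-17:15.
Leo ∩ Pita ∩ Sofia ∩ Clara ∩ Chen: 09:30-11:30, 13:30-17:15.
Summing the common windows: 120 + 225 = 345 minutes.

345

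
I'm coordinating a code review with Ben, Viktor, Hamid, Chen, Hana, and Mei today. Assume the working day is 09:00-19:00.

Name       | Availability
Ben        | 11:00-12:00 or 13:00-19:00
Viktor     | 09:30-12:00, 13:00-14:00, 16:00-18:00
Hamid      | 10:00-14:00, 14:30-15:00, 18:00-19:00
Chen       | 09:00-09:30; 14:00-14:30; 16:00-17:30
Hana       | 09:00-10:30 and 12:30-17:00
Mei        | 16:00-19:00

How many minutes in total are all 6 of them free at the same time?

Ben ∩ Viktor: 11:00-12:00, 13:00-14:00, 16:00-18:00.
Ben ∩ Viktor ∩ Hamid: 11:00-12:00, 13:00-14:00.
Ben ∩ Viktor ∩ Hamid ∩ Chen: ∅.
Ben ∩ Viktor ∩ Hamid ∩ Chen ∩ Hana: ∅.
Ben ∩ Viktor ∩ Hamid ∩ Chen ∩ Hana ∩ Mei: ∅.
There is no time when everyone is free.
There is no common window, so the total is 0 minutes.

0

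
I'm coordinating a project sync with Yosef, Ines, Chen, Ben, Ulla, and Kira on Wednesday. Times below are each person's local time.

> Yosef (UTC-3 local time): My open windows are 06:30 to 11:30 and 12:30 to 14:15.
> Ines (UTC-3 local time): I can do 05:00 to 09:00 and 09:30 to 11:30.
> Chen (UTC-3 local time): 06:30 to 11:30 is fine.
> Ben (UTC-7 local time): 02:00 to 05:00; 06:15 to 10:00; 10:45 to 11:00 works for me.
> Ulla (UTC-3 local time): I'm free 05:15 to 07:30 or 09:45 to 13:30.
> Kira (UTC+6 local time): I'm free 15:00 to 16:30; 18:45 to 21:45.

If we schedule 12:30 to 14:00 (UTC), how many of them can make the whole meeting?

3

Yosef in UTC: 09:30-14:30, 15:30-17:15 (add 3h to convert from UTC-3).
Ines in UTC: 08:00-12:00, 12:30-14:30 (add 3h to convert from UTC-3).
Chen in UTC: 09:30-14:30 (add 3h to convert from UTC-3).
Ben in UTC: 09:00-12:00, 13:15-17:00, 17:45-18:00 (add 7h to convert from UTC-7).
Ulla in UTC: 08:15-10:30, 12:45-16:30 (add 3h to convert from UTC-3).
Kira in UTC: 09:00-10:30, 12:45-15:45 (subtract 6h to convert from UTC+6).
Yosef, Ines, and Chen can make the full 12:30-14:00 slot — that's 3.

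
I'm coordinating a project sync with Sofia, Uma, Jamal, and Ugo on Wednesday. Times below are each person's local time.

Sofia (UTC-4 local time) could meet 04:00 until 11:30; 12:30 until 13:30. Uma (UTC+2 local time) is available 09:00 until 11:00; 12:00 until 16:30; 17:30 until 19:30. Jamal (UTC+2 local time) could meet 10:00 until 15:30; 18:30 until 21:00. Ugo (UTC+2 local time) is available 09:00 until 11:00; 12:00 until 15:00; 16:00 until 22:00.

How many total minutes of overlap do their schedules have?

Sofia in UTC: 08:00-15:30, 16:30-17:30 (add 4h to convert from UTC-4).
Uma in UTC: 07:00-09:00, 10:00-14:30, 15:30-17:30 (subtract 2h to convert from UTC+2).
Jamal in UTC: 08:00-13:30, 16:30-19:00 (subtract 2h to convert from UTC+2).
Ugo in UTC: 07:00-09:00, 10:00-13:00, 14:00-20:00 (subtract 2h to convert from UTC+2).
Sofia ∩ Uma: 08:00-09:00, 10:00-14:30, 16:30-17:30.
Sofia ∩ Uma ∩ Jamal: 08:00-09:00, 10:00-13:30, 16:30-17:30.
Sofia ∩ Uma ∩ Jamal ∩ Ugo: 08:00-09:00, 10:00-13:00, 16:30-17:30.
Summing the common windows: 60 + 180 + 60 = 300 minutes.

300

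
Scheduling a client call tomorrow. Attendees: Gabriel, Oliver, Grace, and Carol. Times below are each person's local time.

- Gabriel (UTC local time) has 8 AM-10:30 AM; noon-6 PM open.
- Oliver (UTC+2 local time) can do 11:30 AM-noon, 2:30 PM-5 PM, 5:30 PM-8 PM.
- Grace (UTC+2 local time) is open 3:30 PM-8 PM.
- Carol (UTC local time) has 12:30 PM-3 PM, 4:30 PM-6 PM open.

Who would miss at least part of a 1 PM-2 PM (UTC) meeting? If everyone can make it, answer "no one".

Gabriel in UTC: 08:00-10:30, 12:00-18:00.
Oliver in UTC: 09:30-10:00, 12:30-15:00, 15:30-18:00 (subtract 2h to convert from UTC+2).
Grace in UTC: 13:30-18:00 (subtract 2h to convert from UTC+2).
Carol in UTC: 12:30-15:00, 16:30-18:00.
Gabriel: free for 13:00-14:00. Oliver: free for 13:00-14:00. Grace: not fully free for 13:00-14:00. Carol: free for 13:00-14:00.

Grace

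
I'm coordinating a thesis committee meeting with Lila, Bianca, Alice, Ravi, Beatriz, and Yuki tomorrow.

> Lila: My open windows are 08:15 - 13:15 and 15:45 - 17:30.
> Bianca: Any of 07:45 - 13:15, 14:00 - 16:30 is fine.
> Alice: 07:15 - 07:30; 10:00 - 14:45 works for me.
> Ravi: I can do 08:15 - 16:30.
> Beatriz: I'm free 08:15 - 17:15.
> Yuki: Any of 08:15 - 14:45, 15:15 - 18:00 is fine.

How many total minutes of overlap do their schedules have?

Lila ∩ Bianca: 08:15-13:15, 15:45-16:30.
Lila ∩ Bianca ∩ Alice: 10:00-13:15.
Lila ∩ Bianca ∩ Alice ∩ Ravi: 10:00-13:15.
Lila ∩ Bianca ∩ Alice ∩ Ravi ∩ Beatriz: 10:00-13:15.
Lila ∩ Bianca ∩ Alice ∩ Ravi ∩ Beatriz ∩ Yuki: 10:00-13:15.
That's a single block of 195 minutes.

195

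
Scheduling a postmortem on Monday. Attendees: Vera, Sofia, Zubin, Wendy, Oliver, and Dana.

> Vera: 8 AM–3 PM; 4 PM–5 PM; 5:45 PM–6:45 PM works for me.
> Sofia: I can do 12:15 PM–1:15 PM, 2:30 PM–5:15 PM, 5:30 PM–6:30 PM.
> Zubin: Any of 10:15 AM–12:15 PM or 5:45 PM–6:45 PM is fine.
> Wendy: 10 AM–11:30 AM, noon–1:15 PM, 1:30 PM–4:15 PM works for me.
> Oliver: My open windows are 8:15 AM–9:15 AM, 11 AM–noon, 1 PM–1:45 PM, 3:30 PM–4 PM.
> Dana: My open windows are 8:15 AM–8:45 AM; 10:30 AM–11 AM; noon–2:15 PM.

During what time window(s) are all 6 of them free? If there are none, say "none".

none

Vera ∩ Sofia: 12:15-13:15, 14:30-15:00, 16:00-17:00, 17:45-18:30.
Vera ∩ Sofia ∩ Zubin: 17:45-18:30.
Vera ∩ Sofia ∩ Zubin ∩ Wendy: ∅.
Vera ∩ Sofia ∩ Zubin ∩ Wendy ∩ Oliver: ∅.
Vera ∩ Sofia ∩ Zubin ∩ Wendy ∩ Oliver ∩ Dana: ∅.
There is no time when everyone is free.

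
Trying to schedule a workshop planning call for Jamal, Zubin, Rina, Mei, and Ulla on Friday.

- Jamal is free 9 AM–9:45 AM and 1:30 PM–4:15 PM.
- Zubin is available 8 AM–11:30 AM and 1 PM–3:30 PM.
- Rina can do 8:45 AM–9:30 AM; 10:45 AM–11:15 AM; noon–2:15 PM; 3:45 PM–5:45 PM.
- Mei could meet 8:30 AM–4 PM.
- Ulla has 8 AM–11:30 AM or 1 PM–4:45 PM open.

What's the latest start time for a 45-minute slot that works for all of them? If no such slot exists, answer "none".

13:30

Jamal ∩ Zubin: 09:00-09:45, 13:30-15:30.
Jamal ∩ Zubin ∩ Rina: 09:00-09:30, 13:30-14:15.
Jamal ∩ Zubin ∩ Rina ∩ Mei: 09:00-09:30, 13:30-14:15.
Jamal ∩ Zubin ∩ Rina ∩ Mei ∩ Ulla: 09:00-09:30, 13:30-14:15.
The last common window of at least 45 minutes is 13:30-14:15; a 45-minute meeting can start as late as 13:30 and still end by 14:15.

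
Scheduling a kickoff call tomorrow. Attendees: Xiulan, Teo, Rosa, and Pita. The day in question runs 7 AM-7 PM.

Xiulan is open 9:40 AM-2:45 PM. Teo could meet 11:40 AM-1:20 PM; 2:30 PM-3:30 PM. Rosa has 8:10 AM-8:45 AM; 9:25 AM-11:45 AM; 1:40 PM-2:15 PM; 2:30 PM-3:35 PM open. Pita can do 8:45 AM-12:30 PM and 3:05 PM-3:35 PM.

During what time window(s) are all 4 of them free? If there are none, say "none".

11:40-11:45

Xiulan ∩ Teo: 11:40-13:20, 14:30-14:45.
Xiulan ∩ Teo ∩ Rosa: 11:40-11:45, 14:30-14:45.
Xiulan ∩ Teo ∩ Rosa ∩ Pita: 11:40-11:45.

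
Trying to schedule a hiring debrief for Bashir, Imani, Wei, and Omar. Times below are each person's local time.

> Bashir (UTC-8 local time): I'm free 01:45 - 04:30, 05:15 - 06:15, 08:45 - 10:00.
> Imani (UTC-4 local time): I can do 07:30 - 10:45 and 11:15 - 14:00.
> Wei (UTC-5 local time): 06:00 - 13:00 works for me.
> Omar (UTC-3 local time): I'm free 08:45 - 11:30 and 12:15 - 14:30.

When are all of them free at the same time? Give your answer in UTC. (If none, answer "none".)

Bashir in UTC: 09:45-12:30, 13:15-14:15, 16:45-18:00 (add 8h to convert from UTC-8).
Imani in UTC: 11:30-14:45, 15:15-18:00 (add 4h to convert from UTC-4).
Wei in UTC: 11:00-18:00 (add 5h to convert from UTC-5).
Omar in UTC: 11:45-14:30, 15:15-17:30 (add 3h to convert from UTC-3).
Bashir ∩ Imani: 11:30-12:30, 13:15-14:15, 16:45-18:00.
Bashir ∩ Imani ∩ Wei: 11:30-12:30, 13:15-14:15, 16:45-18:00.
Bashir ∩ Imani ∩ Wei ∩ Omar: 11:45-12:30, 13:15-14:15, 16:45-17:30.
Those are the intersection windows.

11:45-12:30, 13:15-14:15, 16:45-17:30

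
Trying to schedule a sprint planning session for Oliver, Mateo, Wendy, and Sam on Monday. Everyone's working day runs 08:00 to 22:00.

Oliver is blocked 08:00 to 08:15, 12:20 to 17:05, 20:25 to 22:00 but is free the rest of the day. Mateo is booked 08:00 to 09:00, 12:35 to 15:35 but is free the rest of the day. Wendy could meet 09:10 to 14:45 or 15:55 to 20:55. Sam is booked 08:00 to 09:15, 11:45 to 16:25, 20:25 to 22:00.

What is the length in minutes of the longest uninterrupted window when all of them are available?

Oliver free: 08:15-12:20, 17:05-20:25 (invert busy blocks within the working day).
Mateo free: 09:00-12:35, 15:35-22:00 (invert busy blocks within the working day).
Wendy free: 09:10-14:45, 15:55-20:55.
Sam free: 09:15-11:45, 16:25-20:25 (invert busy blocks within the working day).
Oliver ∩ Mateo: 09:00-12:20, 17:05-20:25.
Oliver ∩ Mateo ∩ Wendy: 09:10-12:20, 17:05-20:25.
Oliver ∩ Mateo ∩ Wendy ∩ Sam: 09:15-11:45, 17:05-20:25.
So the common availability across everyone is 09:15-11:45, 17:05-20:25.
The longest is 17:05-20:25 at 200 minutes.

200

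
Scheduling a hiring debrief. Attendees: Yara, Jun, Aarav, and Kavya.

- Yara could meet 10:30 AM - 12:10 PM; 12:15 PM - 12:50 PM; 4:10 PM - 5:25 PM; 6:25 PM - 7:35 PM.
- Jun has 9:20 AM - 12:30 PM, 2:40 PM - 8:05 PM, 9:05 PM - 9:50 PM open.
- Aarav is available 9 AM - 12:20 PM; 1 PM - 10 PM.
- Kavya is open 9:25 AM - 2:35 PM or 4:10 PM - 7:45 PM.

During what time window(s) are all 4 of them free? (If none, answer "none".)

Yara ∩ Jun: 10:30-12:10, 12:15-12:30, 16:10-17:25, 18:25-19:35.
Yara ∩ Jun ∩ Aarav: 10:30-12:10, 12:15-12:20, 16:10-17:25, 18:25-19:35.
Yara ∩ Jun ∩ Aarav ∩ Kavya: 10:30-12:10, 12:15-12:20, 16:10-17:25, 18:25-19:35.

10:30-12:10, 12:15-12:20, 16:10-17:25, 18:25-19:35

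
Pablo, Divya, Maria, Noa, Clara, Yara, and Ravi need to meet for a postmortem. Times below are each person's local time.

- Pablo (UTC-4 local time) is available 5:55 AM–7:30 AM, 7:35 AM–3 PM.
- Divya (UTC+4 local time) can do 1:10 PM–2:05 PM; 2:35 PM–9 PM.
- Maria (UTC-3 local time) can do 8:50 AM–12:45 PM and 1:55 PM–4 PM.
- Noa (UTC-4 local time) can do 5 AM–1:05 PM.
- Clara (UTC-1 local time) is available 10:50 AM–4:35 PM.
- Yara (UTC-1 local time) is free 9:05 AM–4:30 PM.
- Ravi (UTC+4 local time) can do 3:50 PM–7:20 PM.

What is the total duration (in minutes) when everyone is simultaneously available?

Pablo in UTC: 09:55-11:30, 11:35-19:00 (add 4h to convert from UTC-4).
Divya in UTC: 09:10-10:05, 10:35-17:00 (subtract 4h to convert from UTC+4).
Maria in UTC: 11:50-15:45, 16:55-19:00 (add 3h to convert from UTC-3).
Noa in UTC: 09:00-17:05 (add 4h to convert from UTC-4).
Clara in UTC: 11:50-17:35 (add 1h to convert from UTC-1).
Yara in UTC: 10:05-17:30 (add 1h to convert from UTC-1).
Ravi in UTC: 11:50-15:20 (subtract 4h to convert from UTC+4).
Pablo ∩ Divya: 09:55-10:05, 10:35-11:30, 11:35-17:00.
Pablo ∩ Divya ∩ Maria: 11:50-15:45, 16:55-17:00.
Pablo ∩ Divya ∩ Maria ∩ Noa: 11:50-15:45, 16:55-17:00.
Pablo ∩ Divya ∩ Maria ∩ Noa ∩ Clara: 11:50-15:45, 16:55-17:00.
Pablo ∩ Divya ∩ Maria ∩ Noa ∩ Clara ∩ Yara: 11:50-15:45, 16:55-17:00.
Pablo ∩ Divya ∩ Maria ∩ Noa ∩ Clara ∩ Yara ∩ Ravi: 11:50-15:20.
That's a single block of 210 minutes.

210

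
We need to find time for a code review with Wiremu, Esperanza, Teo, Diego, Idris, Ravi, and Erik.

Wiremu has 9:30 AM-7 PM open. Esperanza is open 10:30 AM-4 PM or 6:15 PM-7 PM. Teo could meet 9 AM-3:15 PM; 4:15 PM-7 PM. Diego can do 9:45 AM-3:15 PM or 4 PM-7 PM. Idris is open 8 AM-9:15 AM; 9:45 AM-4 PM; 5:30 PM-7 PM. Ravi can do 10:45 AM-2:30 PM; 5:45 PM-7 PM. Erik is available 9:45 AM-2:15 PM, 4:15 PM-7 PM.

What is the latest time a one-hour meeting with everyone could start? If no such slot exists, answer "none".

Wiremu ∩ Esperanza: 10:30-16:00, 18:15-19:00.
Wiremu ∩ Esperanza ∩ Teo: 10:30-15:15, 18:15-19:00.
Wiremu ∩ Esperanza ∩ Teo ∩ Diego: 10:30-15:15, 18:15-19:00.
Wiremu ∩ Esperanza ∩ Teo ∩ Diego ∩ Idris: 10:30-15:15, 18:15-19:00.
Wiremu ∩ Esperanza ∩ Teo ∩ Diego ∩ Idris ∩ Ravi: 10:45-14:30, 18:15-19:00.
Wiremu ∩ Esperanza ∩ Teo ∩ Diego ∩ Idris ∩ Ravi ∩ Erik: 10:45-14:15, 18:15-19:00.
The last common window of at least 60 minutes is 10:45-14:15; a 60-minute meeting can start as late as 13:15 and still end by 14:15.

13:15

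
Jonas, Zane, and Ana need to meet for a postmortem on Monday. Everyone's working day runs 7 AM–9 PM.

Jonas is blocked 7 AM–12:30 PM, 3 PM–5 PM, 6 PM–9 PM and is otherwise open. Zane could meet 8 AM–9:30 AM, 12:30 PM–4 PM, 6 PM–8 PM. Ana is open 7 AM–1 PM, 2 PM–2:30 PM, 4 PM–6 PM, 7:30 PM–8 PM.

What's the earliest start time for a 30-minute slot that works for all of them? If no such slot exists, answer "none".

12:30

Jonas free: 12:30-15:00, 17:00-18:00 (invert busy blocks within the working day).
Zane free: 08:00-09:30, 12:30-16:00, 18:00-20:00.
Ana free: 07:00-13:00, 14:00-14:30, 16:00-18:00, 19:30-20:00.
Jonas ∩ Zane: 12:30-15:00.
Jonas ∩ Zane ∩ Ana: 12:30-13:00, 14:00-14:30.
Those are the intersection windows.
The first common window of at least 30 minutes is 12:30-13:00, so the earliest start is 12:30.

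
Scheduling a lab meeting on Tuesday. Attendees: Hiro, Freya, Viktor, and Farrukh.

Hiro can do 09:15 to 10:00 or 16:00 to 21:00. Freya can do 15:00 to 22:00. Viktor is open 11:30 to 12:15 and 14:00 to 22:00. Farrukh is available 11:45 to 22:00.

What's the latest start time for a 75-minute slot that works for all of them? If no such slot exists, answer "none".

Hiro ∩ Freya: 16:00-21:00.
Hiro ∩ Freya ∩ Viktor: 16:00-21:00.
Hiro ∩ Freya ∩ Viktor ∩ Farrukh: 16:00-21:00.
The last common window of at least 75 minutes is 16:00-21:00; a 75-minute meeting can start as late as 19:45 and still end by 21:00.

19:45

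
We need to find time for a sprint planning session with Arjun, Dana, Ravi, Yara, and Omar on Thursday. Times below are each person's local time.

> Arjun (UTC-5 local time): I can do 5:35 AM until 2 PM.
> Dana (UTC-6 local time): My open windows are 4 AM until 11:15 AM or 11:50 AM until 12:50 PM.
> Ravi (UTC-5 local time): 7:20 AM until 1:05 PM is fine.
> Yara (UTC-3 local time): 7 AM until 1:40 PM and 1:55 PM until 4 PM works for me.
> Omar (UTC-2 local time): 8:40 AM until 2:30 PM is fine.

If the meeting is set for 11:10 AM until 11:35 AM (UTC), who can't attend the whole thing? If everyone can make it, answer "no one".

Ravi

Arjun in UTC: 10:35-19:00 (add 5h to convert from UTC-5).
Dana in UTC: 10:00-17:15, 17:50-18:50 (add 6h to convert from UTC-6).
Ravi in UTC: 12:20-18:05 (add 5h to convert from UTC-5).
Yara in UTC: 10:00-16:40, 16:55-19:00 (add 3h to convert from UTC-3).
Omar in UTC: 10:40-16:30 (add 2h to convert from UTC-2).
Arjun: free for 11:10-11:35. Dana: free for 11:10-11:35. Ravi: not fully free for 11:10-11:35. Yara: free for 11:10-11:35. Omar: free for 11:10-11:35.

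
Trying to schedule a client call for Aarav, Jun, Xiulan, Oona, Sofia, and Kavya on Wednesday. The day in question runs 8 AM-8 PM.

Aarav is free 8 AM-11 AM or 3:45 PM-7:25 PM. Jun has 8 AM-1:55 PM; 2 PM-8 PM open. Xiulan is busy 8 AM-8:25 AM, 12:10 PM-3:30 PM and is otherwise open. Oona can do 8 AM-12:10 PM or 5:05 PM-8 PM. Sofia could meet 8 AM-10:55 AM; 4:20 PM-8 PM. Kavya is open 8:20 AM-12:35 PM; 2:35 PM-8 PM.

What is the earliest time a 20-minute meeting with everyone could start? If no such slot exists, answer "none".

08:25

Aarav free: 08:00-11:00, 15:45-19:25.
Jun free: 08:00-13:55, 14:00-20:00.
Xiulan free: 08:25-12:10, 15:30-20:00 (invert busy blocks within the working day).
Oona free: 08:00-12:10, 17:05-20:00.
Sofia free: 08:00-10:55, 16:20-20:00.
Kavya free: 08:20-12:35, 14:35-20:00.
Aarav ∩ Jun: 08:00-11:00, 15:45-19:25.
Aarav ∩ Jun ∩ Xiulan: 08:25-11:00, 15:45-19:25.
Aarav ∩ Jun ∩ Xiulan ∩ Oona: 08:25-11:00, 17:05-19:25.
Aarav ∩ Jun ∩ Xiulan ∩ Oona ∩ Sofia: 08:25-10:55, 17:05-19:25.
Aarav ∩ Jun ∩ Xiulan ∩ Oona ∩ Sofia ∩ Kavya: 08:25-10:55, 17:05-19:25.
So the common availability across everyone is 08:25-10:55, 17:05-19:25.
The first common window of at least 20 minutes is 08:25-10:55, so the earliest start is 08:25.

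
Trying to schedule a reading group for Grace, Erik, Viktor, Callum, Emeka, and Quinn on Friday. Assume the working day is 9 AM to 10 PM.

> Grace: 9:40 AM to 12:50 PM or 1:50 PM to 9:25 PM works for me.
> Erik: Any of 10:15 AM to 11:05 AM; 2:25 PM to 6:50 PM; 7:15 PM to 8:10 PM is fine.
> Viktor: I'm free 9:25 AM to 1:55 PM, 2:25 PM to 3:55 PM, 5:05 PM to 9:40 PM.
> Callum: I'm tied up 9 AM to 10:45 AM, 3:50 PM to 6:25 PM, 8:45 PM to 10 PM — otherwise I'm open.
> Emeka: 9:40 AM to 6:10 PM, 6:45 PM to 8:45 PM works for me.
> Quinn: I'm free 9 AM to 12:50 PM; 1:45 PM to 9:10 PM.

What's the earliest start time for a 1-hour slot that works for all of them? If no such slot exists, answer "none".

Grace free: 09:40-12:50, 13:50-21:25.
Erik free: 10:15-11:05, 14:25-18:50, 19:15-20:10.
Viktor free: 09:25-13:55, 14:25-15:55, 17:05-21:40.
Callum free: 10:45-15:50, 18:25-20:45 (invert busy blocks within the working day).
Emeka free: 09:40-18:10, 18:45-20:45.
Quinn free: 09:00-12:50, 13:45-21:10.
Grace ∩ Erik: 10:15-11:05, 14:25-18:50, 19:15-20:10.
Grace ∩ Erik ∩ Viktor: 10:15-11:05, 14:25-15:55, 17:05-18:50, 19:15-20:10.
Grace ∩ Erik ∩ Viktor ∩ Callum: 10:45-11:05, 14:25-15:50, 18:25-18:50, 19:15-20:10.
Grace ∩ Erik ∩ Viktor ∩ Callum ∩ Emeka: 10:45-11:05, 14:25-15:50, 18:45-18:50, 19:15-20:10.
Grace ∩ Erik ∩ Viktor ∩ Callum ∩ Emeka ∩ Quinn: 10:45-11:05, 14:25-15:50, 18:45-18:50, 19:15-20:10.
The first common window of at least 60 minutes is 14:25-15:50, so the earliest start is 14:25.

14:25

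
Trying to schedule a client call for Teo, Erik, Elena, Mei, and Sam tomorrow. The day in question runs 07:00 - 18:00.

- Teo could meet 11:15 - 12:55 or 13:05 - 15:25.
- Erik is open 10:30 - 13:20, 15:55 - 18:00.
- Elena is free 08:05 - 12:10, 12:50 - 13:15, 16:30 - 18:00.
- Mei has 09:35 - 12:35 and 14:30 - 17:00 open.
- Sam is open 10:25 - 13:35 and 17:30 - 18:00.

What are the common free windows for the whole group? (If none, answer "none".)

Teo ∩ Erik: 11:15-12:55, 13:05-13:20.
Teo ∩ Erik ∩ Elena: 11:15-12:10, 12:50-12:55, 13:05-13:15.
Teo ∩ Erik ∩ Elena ∩ Mei: 11:15-12:10.
Teo ∩ Erik ∩ Elena ∩ Mei ∩ Sam: 11:15-12:10.
Those are the intersection windows.

11:15-12:10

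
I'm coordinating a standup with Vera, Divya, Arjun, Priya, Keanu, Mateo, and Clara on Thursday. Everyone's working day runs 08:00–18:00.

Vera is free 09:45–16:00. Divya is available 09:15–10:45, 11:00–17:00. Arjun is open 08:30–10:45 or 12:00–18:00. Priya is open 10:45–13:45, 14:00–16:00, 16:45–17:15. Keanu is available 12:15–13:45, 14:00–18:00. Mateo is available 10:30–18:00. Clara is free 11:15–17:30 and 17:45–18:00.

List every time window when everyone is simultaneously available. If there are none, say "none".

Vera ∩ Divya: 09:45-10:45, 11:00-16:00.
Vera ∩ Divya ∩ Arjun: 09:45-10:45, 12:00-16:00.
Vera ∩ Divya ∩ Arjun ∩ Priya: 12:00-13:45, 14:00-16:00.
Vera ∩ Divya ∩ Arjun ∩ Priya ∩ Keanu: 12:15-13:45, 14:00-16:00.
Vera ∩ Divya ∩ Arjun ∩ Priya ∩ Keanu ∩ Mateo: 12:15-13:45, 14:00-16:00.
Vera ∩ Divya ∩ Arjun ∩ Priya ∩ Keanu ∩ Mateo ∩ Clara: 12:15-13:45, 14:00-16:00.
Those are the intersection windows.

12:15-13:45, 14:00-16:00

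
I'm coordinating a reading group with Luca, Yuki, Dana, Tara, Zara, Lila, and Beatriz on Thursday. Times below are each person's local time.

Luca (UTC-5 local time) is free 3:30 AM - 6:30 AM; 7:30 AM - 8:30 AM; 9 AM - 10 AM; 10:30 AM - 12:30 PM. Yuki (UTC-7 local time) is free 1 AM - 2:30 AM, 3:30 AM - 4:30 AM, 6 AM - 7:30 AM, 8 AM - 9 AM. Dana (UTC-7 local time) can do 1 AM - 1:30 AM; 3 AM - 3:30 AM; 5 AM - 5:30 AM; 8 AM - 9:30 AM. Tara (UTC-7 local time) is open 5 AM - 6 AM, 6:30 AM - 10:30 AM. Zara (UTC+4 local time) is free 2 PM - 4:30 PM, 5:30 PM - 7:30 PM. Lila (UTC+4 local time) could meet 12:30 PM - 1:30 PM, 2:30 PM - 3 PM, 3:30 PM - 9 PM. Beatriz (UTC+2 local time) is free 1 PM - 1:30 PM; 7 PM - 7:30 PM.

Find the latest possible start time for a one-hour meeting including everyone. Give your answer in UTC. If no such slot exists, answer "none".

none

Luca in UTC: 08:30-11:30, 12:30-13:30, 14:00-15:00, 15:30-17:30 (add 5h to convert from UTC-5).
Yuki in UTC: 08:00-09:30, 10:30-11:30, 13:00-14:30, 15:00-16:00 (add 7h to convert from UTC-7).
Dana in UTC: 08:00-08:30, 10:00-10:30, 12:00-12:30, 15:00-16:30 (add 7h to convert from UTC-7).
Tara in UTC: 12:00-13:00, 13:30-17:30 (add 7h to convert from UTC-7).
Zara in UTC: 10:00-12:30, 13:30-15:30 (subtract 4h to convert from UTC+4).
Lila in UTC: 08:30-09:30, 10:30-11:00, 11:30-17:00 (subtract 4h to convert from UTC+4).
Beatriz in UTC: 11:00-11:30, 17:00-17:30 (subtract 2h to convert from UTC+2).
Luca ∩ Yuki: 08:30-09:30, 10:30-11:30, 13:00-13:30, 14:00-14:30, 15:30-16:00.
Luca ∩ Yuki ∩ Dana: 15:30-16:00.
Luca ∩ Yuki ∩ Dana ∩ Tara: 15:30-16:00.
Luca ∩ Yuki ∩ Dana ∩ Tara ∩ Zara: ∅.
Luca ∩ Yuki ∩ Dana ∩ Tara ∩ Zara ∩ Lila: ∅.
Luca ∩ Yuki ∩ Dana ∩ Tara ∩ Zara ∩ Lila ∩ Beatriz: ∅.
There is no time when everyone is free.
No common window is at least 60 minutes long.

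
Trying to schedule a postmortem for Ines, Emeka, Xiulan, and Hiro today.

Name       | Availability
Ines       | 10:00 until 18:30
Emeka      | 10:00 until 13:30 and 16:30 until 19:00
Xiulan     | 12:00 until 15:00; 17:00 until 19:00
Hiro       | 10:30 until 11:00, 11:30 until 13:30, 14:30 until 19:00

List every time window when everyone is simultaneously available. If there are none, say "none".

12:00-13:30, 17:00-18:30

Ines ∩ Emeka: 10:00-13:30, 16:30-18:30.
Ines ∩ Emeka ∩ Xiulan: 12:00-13:30, 17:00-18:30.
Ines ∩ Emeka ∩ Xiulan ∩ Hiro: 12:00-13:30, 17:00-18:30.
So the common availability across everyone is 12:00-13:30, 17:00-18:30.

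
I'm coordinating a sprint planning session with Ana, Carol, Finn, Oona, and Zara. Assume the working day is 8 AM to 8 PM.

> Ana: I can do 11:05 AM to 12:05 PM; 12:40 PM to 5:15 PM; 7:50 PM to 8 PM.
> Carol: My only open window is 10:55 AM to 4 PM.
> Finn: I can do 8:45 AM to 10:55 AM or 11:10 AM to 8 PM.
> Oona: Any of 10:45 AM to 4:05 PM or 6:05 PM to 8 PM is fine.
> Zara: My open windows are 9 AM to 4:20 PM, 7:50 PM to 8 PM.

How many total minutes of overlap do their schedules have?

255

Ana ∩ Carol: 11:05-12:05, 12:40-16:00.
Ana ∩ Carol ∩ Finn: 11:10-12:05, 12:40-16:00.
Ana ∩ Carol ∩ Finn ∩ Oona: 11:10-12:05, 12:40-16:00.
Ana ∩ Carol ∩ Finn ∩ Oona ∩ Zara: 11:10-12:05, 12:40-16:00.
Summing the common windows: 55 + 200 = 255 minutes.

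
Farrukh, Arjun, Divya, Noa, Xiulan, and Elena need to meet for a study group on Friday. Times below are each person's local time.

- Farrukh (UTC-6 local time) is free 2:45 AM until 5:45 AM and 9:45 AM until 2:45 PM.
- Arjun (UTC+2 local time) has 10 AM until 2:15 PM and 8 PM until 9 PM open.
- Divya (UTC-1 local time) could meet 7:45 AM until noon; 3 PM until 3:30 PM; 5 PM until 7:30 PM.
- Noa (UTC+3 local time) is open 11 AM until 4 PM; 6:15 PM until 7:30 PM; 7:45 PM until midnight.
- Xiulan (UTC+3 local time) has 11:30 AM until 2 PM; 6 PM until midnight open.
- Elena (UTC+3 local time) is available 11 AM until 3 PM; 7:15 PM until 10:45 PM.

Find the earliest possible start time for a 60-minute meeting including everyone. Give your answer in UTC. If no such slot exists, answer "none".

Farrukh in UTC: 08:45-11:45, 15:45-20:45 (add 6h to convert from UTC-6).
Arjun in UTC: 08:00-12:15, 18:00-19:00 (subtract 2h to convert from UTC+2).
Divya in UTC: 08:45-13:00, 16:00-16:30, 18:00-20:30 (add 1h to convert from UTC-1).
Noa in UTC: 08:00-13:00, 15:15-16:30, 16:45-21:00 (subtract 3h to convert from UTC+3).
Xiulan in UTC: 08:30-11:00, 15:00-21:00 (subtract 3h to convert from UTC+3).
Elena in UTC: 08:00-12:00, 16:15-19:45 (subtract 3h to convert from UTC+3).
Farrukh ∩ Arjun: 08:45-11:45, 18:00-19:00.
Farrukh ∩ Arjun ∩ Divya: 08:45-11:45, 18:00-19:00.
Farrukh ∩ Arjun ∩ Divya ∩ Noa: 08:45-11:45, 18:00-19:00.
Farrukh ∩ Arjun ∩ Divya ∩ Noa ∩ Xiulan: 08:45-11:00, 18:00-19:00.
Farrukh ∩ Arjun ∩ Divya ∩ Noa ∩ Xiulan ∩ Elena: 08:45-11:00, 18:00-19:00.
The first common window of at least 60 minutes is 08:45-11:00, so the earliest start is 08:45.

08:45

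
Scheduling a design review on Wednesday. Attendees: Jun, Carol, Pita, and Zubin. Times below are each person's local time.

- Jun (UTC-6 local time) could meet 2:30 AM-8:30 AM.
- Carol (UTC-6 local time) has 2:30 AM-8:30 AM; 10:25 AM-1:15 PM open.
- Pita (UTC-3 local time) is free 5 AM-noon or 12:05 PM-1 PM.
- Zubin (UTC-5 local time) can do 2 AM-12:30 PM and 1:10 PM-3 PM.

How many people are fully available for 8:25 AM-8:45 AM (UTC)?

2

Jun in UTC: 08:30-14:30 (add 6h to convert from UTC-6).
Carol in UTC: 08:30-14:30, 16:25-19:15 (add 6h to convert from UTC-6).
Pita in UTC: 08:00-15:00, 15:05-16:00 (add 3h to convert from UTC-3).
Zubin in UTC: 07:00-17:30, 18:10-20:00 (add 5h to convert from UTC-5).
Pita and Zubin can make the full 08:25-08:45 slot — that's 2.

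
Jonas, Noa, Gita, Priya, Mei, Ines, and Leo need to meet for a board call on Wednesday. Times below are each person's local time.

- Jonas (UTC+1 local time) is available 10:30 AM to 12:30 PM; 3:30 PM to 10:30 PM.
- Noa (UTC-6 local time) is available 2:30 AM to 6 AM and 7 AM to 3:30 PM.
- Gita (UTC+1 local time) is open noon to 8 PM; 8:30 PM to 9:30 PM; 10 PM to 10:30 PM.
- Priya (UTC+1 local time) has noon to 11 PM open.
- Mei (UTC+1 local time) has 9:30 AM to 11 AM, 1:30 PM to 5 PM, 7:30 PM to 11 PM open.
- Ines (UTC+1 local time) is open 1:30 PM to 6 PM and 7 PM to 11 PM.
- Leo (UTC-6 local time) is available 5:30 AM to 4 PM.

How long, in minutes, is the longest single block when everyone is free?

90

Jonas in UTC: 09:30-11:30, 14:30-21:30 (subtract 1h to convert from UTC+1).
Noa in UTC: 08:30-12:00, 13:00-21:30 (add 6h to convert from UTC-6).
Gita in UTC: 11:00-19:00, 19:30-20:30, 21:00-21:30 (subtract 1h to convert from UTC+1).
Priya in UTC: 11:00-22:00 (subtract 1h to convert from UTC+1).
Mei in UTC: 08:30-10:00, 12:30-16:00, 18:30-22:00 (subtract 1h to convert from UTC+1).
Ines in UTC: 12:30-17:00, 18:00-22:00 (subtract 1h to convert from UTC+1).
Leo in UTC: 11:30-22:00 (add 6h to convert from UTC-6).
Jonas ∩ Noa: 09:30-11:30, 14:30-21:30.
Jonas ∩ Noa ∩ Gita: 11:00-11:30, 14:30-19:00, 19:30-20:30, 21:00-21:30.
Jonas ∩ Noa ∩ Gita ∩ Priya: 11:00-11:30, 14:30-19:00, 19:30-20:30, 21:00-21:30.
Jonas ∩ Noa ∩ Gita ∩ Priya ∩ Mei: 14:30-16:00, 18:30-19:00, 19:30-20:30, 21:00-21:30.
Jonas ∩ Noa ∩ Gita ∩ Priya ∩ Mei ∩ Ines: 14:30-16:00, 18:30-19:00, 19:30-20:30, 21:00-21:30.
Jonas ∩ Noa ∩ Gita ∩ Priya ∩ Mei ∩ Ines ∩ Leo: 14:30-16:00, 18:30-19:00, 19:30-20:30, 21:00-21:30.
Those are the intersection windows.
The longest is 14:30-16:00 at 90 minutes.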